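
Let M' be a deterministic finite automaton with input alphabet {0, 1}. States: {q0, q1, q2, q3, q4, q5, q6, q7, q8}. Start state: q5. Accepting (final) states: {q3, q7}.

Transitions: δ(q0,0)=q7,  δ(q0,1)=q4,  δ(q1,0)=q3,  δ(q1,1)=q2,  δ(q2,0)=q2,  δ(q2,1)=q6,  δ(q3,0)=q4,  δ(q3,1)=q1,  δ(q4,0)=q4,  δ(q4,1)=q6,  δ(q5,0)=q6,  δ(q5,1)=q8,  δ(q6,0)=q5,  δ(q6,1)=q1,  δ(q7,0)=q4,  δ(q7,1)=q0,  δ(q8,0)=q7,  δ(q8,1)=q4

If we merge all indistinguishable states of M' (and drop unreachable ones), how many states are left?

4

Initial partition by acceptance: {q3,q7} | {q0,q1,q2,q4,q5,q6,q8}.
Refine {q0,q1,q2,q4,q5,q6,q8} on symbol 0: members go to different blocks, giving {q2,q4,q5,q6} and {q0,q1,q8}.
On input 1, block {q2,q4,q5,q6} splits into {q2,q4} and {q5,q6}.
Stable partition: {q3,q7} | {q2,q4} | {q0,q1,q8} | {q5,q6} — 4 equivalence classes.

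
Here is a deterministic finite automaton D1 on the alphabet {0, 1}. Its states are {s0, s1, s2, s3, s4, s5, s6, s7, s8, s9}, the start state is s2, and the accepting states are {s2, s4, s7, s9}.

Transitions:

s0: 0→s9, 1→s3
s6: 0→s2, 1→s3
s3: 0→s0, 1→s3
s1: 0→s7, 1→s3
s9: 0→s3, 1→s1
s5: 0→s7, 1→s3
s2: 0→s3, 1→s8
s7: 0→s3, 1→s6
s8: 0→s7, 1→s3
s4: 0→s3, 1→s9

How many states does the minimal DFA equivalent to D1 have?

States {s4,s5} cannot be reached from the start state, so discard them.
Initial partition by acceptance: {s2,s7,s9} | {s0,s1,s3,s6,s8}.
Refine {s0,s1,s3,s6,s8} on symbol 0: members go to different blocks, giving {s0,s1,s6,s8} and {s3}.
Stable partition: {s2,s7,s9} | {s0,s1,s6,s8} | {s3} — 3 equivalence classes.

3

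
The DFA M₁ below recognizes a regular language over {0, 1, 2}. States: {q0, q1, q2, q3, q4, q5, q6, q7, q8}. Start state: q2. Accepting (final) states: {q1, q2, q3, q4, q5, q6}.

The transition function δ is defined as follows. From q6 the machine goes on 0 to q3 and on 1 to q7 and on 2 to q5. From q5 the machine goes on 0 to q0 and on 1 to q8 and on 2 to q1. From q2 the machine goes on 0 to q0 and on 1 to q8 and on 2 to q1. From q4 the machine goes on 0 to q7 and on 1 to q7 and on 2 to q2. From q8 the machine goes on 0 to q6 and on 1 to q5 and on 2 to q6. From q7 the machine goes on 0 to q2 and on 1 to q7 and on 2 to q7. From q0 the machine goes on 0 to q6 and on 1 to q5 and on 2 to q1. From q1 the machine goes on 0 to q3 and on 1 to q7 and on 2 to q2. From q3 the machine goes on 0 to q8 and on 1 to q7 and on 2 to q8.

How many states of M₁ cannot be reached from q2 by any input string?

Starting at q2 and following transitions, the reachable set is {q0, q1, q2, q3, q5, q6, q7, q8}. That leaves q4 unreachable — 1 in total.

1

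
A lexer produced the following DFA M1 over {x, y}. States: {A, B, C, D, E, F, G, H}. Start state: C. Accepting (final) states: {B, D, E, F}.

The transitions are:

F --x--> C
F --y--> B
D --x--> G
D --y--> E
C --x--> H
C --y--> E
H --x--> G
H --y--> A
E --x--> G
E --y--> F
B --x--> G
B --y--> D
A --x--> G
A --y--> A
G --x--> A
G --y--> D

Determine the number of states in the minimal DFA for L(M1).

P0 = {B,D,E,F} | {A,C,G,H}.
On input y, block {A,C,G,H} splits into {A,H} and {C,G}.
The partition is now stable with 3 blocks: {B,D,E,F} | {A,H} | {C,G}.

3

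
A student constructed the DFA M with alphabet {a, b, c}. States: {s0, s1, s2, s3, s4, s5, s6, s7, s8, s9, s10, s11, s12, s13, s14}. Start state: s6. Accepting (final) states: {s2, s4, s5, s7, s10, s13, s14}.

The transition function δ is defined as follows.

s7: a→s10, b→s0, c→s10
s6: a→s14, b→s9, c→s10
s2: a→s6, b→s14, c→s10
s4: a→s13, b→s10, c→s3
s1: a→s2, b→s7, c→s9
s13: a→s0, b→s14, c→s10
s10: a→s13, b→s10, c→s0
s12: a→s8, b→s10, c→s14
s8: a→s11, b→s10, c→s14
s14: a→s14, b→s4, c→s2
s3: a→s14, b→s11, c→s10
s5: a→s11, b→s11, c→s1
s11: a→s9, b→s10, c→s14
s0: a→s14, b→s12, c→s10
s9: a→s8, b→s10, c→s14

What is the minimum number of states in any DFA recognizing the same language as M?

Reachable states from the start: {s0,s2,s3,s4,s6,s8,s9,s10,s11,s12,s13,s14}. Unreachable: {s1,s5,s7} — drop them.
Initial partition by acceptance: {s2,s4,s10,s13,s14} | {s0,s3,s6,s8,s9,s11,s12}.
On input a, block {s2,s4,s10,s13,s14} splits into {s4,s10,s14} and {s2,s13}.
Split {s4,s10,s14} by δ(·,a) → {s4,s10} and {s14}.
On input a, block {s0,s3,s6,s8,s9,s11,s12} splits into {s8,s9,s11,s12} and {s0,s3,s6}.
The partition is now stable with 5 blocks: {s4,s10} | {s8,s9,s11,s12} | {s2,s13} | {s14} | {s0,s3,s6}.

5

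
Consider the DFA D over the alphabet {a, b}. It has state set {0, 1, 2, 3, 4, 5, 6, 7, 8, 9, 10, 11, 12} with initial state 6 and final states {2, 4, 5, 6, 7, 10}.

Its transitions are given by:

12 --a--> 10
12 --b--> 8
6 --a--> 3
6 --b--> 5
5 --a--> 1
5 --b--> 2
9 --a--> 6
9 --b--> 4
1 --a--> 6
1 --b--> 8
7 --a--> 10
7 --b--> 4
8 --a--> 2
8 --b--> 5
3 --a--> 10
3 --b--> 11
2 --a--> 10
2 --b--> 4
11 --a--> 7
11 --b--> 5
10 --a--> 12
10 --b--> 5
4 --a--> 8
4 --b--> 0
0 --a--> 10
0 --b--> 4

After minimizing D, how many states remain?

7

States {9} cannot be reached from the start state, so discard them.
Start with accepting vs non-accepting: {2,4,5,6,7,10} | {0,1,3,8,11,12}.
Split {2,4,5,6,7,10} by δ(·,a) → {4,5,6,10} and {2,7}.
On input b, block {4,5,6,10} splits into {6,10} and {4} and {5}.
Refine {0,1,3,8,11,12} on symbol a: members go to different blocks, giving {0,1,3,12} and {8,11}.
Split {0,1,3,12} by δ(·,b) → {1,3,12} and {0}.
Stable partition: {6,10} | {1,3,12} | {2,7} | {4} | {5} | {8,11} | {0} — 7 equivalence classes.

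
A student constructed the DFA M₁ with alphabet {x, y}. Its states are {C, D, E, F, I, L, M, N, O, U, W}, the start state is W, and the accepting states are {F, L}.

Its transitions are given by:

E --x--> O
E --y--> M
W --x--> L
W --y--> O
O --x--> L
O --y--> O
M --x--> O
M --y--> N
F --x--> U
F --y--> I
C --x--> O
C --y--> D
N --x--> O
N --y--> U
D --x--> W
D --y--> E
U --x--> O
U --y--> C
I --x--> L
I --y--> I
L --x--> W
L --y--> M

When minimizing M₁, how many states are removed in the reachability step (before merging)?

Starting at W and following transitions, the reachable set is {C, D, E, L, M, N, O, U, W}. That leaves F, I unreachable — 2 in total.

2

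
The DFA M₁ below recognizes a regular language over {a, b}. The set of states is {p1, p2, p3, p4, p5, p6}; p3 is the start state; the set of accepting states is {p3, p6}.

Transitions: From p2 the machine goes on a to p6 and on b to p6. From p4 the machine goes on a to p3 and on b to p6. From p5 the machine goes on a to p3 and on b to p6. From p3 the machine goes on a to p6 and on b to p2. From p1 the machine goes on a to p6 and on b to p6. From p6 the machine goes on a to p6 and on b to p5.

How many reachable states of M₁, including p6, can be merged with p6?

2

Reachable states from the start: {p2,p3,p5,p6}. Unreachable: {p1,p4} — drop them.
Start with accepting vs non-accepting: {p3,p6} | {p2,p5}.
The partition is now stable with 2 blocks: {p3,p6} | {p2,p5}.
The equivalence class containing p6 is {p3,p6}, of size 2.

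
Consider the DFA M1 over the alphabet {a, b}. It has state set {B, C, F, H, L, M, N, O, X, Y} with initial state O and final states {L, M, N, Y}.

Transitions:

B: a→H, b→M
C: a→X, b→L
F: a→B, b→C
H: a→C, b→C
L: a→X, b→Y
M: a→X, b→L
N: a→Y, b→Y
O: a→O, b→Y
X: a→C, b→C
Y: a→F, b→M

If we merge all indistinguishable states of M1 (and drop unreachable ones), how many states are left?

4

Reachable states from the start: {B,C,F,H,L,M,O,X,Y}. Unreachable: {N} — drop them.
Start with accepting vs non-accepting: {L,M,Y} | {B,C,F,H,O,X}.
Split {B,C,F,H,O,X} by δ(·,b) → {B,C,O} and {F,H,X}.
Split {B,C,O} by δ(·,a) → {B,C} and {O}.
No further refinement is possible. Final partition (4 blocks): {L,M,Y} | {B,C} | {F,H,X} | {O}.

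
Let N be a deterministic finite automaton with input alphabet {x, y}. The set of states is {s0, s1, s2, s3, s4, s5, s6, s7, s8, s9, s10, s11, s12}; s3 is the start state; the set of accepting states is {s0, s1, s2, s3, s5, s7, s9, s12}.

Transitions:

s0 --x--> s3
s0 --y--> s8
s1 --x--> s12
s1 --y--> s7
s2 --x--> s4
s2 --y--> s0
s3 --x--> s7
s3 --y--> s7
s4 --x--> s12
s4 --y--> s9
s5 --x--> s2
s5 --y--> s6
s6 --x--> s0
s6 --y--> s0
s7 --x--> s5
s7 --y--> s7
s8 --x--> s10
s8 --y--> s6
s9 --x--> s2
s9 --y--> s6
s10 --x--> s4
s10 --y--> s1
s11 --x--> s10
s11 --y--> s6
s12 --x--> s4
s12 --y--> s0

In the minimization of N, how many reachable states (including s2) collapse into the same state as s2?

2

States {s11} cannot be reached from the start state, so discard them.
P0 = {s0,s1,s2,s3,s5,s7,s9,s12} | {s4,s6,s8,s10}.
Refine {s0,s1,s2,s3,s5,s7,s9,s12} on symbol x: members go to different blocks, giving {s0,s1,s3,s5,s7,s9} and {s2,s12}.
Refine {s0,s1,s3,s5,s7,s9} on symbol x: members go to different blocks, giving {s0,s3,s7} and {s1,s5,s9}.
On input x, block {s0,s3,s7} splits into {s0,s3} and {s7}.
Split {s0,s3} by δ(·,x) → {s0} and {s3}.
Refine {s4,s6,s8,s10} on symbol x: members go to different blocks, giving {s8,s10} and {s4} and {s6}.
On input x, block {s8,s10} splits into {s8} and {s10}.
Split {s1,s5,s9} by δ(·,y) → {s5,s9} and {s1}.
Stable partition: {s0} | {s8} | {s2,s12} | {s5,s9} | {s7} | {s3} | {s4} | {s6} | {s10} | {s1} — 10 equivalence classes.
The equivalence class containing s2 is {s2,s12}, of size 2.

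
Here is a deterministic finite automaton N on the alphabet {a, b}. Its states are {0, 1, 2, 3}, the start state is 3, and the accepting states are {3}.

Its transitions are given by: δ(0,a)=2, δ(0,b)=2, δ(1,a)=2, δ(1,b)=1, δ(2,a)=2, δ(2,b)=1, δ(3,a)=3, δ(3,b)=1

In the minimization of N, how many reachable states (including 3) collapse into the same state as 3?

Reachable states from the start: {1,2,3}. Unreachable: {0} — drop them.
P0 = {3} | {1,2}.
No further refinement is possible. Final partition (2 blocks): {3} | {1,2}.
State 3 belongs to the block {3}, which has 1 states.

1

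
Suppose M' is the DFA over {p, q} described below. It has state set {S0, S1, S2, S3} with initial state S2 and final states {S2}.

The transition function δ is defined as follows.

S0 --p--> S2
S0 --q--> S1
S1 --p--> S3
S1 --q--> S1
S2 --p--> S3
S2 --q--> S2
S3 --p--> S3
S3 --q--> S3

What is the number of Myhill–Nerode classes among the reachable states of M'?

2

Reachable states from the start: {S2,S3}. Unreachable: {S0,S1} — drop them.
P0 = {S2} | {S3}.
No further refinement is possible. Final partition (2 blocks): {S2} | {S3}.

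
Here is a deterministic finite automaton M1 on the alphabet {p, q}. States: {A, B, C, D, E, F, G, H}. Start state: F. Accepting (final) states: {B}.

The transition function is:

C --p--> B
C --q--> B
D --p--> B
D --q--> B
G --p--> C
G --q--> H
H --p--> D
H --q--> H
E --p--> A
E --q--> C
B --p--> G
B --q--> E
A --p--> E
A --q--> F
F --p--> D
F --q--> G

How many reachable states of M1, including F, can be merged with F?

3

Every state is reachable, so we keep all 8.
Start with accepting vs non-accepting: {B} | {A,C,D,E,F,G,H}.
Refine {A,C,D,E,F,G,H} on symbol p: members go to different blocks, giving {A,E,F,G,H} and {C,D}.
Refine {A,E,F,G,H} on symbol p: members go to different blocks, giving {F,G,H} and {A,E}.
Refine {A,E} on symbol q: members go to different blocks, giving {A} and {E}.
No further refinement is possible. Final partition (5 blocks): {B} | {F,G,H} | {C,D} | {A} | {E}.
The equivalence class containing F is {F,G,H}, of size 3.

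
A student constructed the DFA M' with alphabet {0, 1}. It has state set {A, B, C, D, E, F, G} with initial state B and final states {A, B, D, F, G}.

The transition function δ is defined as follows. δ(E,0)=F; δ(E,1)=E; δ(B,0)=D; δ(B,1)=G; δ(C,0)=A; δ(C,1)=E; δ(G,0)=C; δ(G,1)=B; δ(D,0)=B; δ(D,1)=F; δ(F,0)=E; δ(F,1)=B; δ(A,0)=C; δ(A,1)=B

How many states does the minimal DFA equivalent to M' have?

3

Initial partition by acceptance: {A,B,D,F,G} | {C,E}.
On input 0, block {A,B,D,F,G} splits into {A,F,G} and {B,D}.
The partition is now stable with 3 blocks: {A,F,G} | {C,E} | {B,D}.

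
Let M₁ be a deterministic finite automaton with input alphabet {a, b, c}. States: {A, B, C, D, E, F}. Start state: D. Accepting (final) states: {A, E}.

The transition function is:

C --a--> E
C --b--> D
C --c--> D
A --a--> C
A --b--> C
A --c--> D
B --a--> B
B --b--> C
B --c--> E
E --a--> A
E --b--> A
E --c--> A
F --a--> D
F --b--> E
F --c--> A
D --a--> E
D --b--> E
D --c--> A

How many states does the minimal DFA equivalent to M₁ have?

States {B,F} cannot be reached from the start state, so discard them.
P0 = {A,E} | {C,D}.
On input a, block {A,E} splits into {A} and {E}.
On input b, block {C,D} splits into {C} and {D}.
No further refinement is possible. Final partition (4 blocks): {A} | {C} | {E} | {D}.

4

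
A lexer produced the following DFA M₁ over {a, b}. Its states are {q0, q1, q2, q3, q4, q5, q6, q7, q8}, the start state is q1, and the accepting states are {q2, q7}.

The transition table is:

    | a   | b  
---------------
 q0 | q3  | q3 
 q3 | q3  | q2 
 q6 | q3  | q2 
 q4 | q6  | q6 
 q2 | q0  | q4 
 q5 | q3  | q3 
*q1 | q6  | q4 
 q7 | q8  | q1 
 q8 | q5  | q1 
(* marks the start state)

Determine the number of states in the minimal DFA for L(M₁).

4

First remove the unreachable states {q5,q7,q8}; 6 states remain.
Start with accepting vs non-accepting: {q2} | {q0,q1,q3,q4,q6}.
Split {q0,q1,q3,q4,q6} by δ(·,b) → {q0,q1,q4} and {q3,q6}.
Refine {q0,q1,q4} on symbol b: members go to different blocks, giving {q0,q4} and {q1}.
The partition is now stable with 4 blocks: {q2} | {q0,q4} | {q3,q6} | {q1}.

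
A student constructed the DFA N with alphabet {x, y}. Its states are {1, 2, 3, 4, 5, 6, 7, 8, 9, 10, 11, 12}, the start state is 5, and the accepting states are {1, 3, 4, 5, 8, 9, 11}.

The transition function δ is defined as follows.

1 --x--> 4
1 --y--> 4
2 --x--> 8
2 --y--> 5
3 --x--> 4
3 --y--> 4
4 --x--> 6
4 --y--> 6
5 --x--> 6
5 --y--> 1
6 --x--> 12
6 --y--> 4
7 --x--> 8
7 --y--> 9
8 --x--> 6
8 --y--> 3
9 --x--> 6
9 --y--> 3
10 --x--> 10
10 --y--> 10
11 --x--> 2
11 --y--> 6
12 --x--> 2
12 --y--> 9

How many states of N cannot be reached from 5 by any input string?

Starting at 5 and following transitions, the reachable set is {1, 2, 3, 4, 5, 6, 8, 9, 12}. That leaves 7, 10, 11 unreachable — 3 in total.

3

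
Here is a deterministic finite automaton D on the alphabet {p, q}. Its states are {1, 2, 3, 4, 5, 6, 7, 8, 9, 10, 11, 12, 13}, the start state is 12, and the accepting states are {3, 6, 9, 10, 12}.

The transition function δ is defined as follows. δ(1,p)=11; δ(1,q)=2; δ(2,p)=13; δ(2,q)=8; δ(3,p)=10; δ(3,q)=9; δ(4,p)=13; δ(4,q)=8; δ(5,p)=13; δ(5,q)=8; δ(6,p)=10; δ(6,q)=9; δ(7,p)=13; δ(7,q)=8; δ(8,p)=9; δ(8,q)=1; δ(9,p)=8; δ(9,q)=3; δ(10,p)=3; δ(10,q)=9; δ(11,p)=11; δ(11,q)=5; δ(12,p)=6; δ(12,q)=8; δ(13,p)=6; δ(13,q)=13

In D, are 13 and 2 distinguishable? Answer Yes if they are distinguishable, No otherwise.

Yes

States {4,7} cannot be reached from the start state, so discard them.
Initial partition by acceptance: {3,6,9,10,12} | {1,2,5,8,11,13}.
On input p, block {3,6,9,10,12} splits into {3,6,10,12} and {9}.
On input q, block {3,6,10,12} splits into {3,6,10} and {12}.
Refine {1,2,5,8,11,13} on symbol p: members go to different blocks, giving {1,2,5,11} and {8} and {13}.
Refine {1,2,5,11} on symbol p: members go to different blocks, giving {1,11} and {2,5}.
The partition is now stable with 7 blocks: {3,6,10} | {1,11} | {9} | {12} | {8} | {13} | {2,5}.
13 and 2 end up in different blocks, so they are distinguishable. For instance, the string 'p' is accepted from only 13.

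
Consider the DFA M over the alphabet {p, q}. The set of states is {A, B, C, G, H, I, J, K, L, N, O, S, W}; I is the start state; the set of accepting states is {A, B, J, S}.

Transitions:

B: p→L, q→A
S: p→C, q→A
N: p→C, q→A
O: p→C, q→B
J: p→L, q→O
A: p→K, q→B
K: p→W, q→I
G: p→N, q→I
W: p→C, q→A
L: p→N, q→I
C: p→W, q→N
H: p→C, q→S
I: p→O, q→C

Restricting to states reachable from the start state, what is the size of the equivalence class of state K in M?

2

Reachable states from the start: {A,B,C,I,K,L,N,O,W}. Unreachable: {G,H,J,S} — drop them.
Initial partition by acceptance: {A,B} | {C,I,K,L,N,O,W}.
Split {C,I,K,L,N,O,W} by δ(·,q) → {C,I,K,L} and {N,O,W}.
Split {C,I,K,L} by δ(·,q) → {I,K,L} and {C}.
Split {I,K,L} by δ(·,q) → {K,L} and {I}.
The partition is now stable with 5 blocks: {A,B} | {K,L} | {N,O,W} | {C} | {I}.
The equivalence class containing K is {K,L}, of size 2.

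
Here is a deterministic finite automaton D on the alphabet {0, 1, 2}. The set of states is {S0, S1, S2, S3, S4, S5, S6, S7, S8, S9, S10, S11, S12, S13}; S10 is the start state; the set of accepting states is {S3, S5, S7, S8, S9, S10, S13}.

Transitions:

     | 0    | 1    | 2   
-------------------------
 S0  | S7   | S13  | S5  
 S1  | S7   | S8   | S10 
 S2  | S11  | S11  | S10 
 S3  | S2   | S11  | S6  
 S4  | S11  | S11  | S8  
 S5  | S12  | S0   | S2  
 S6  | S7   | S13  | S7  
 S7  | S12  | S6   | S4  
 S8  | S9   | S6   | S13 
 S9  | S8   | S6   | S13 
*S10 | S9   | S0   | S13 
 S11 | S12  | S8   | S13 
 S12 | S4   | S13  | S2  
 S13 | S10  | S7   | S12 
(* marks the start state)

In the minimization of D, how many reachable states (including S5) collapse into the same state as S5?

2

First remove the unreachable states {S1,S3}; 12 states remain.
Start with accepting vs non-accepting: {S5,S7,S8,S9,S10,S13} | {S0,S2,S4,S6,S11,S12}.
On input 0, block {S5,S7,S8,S9,S10,S13} splits into {S8,S9,S10,S13} and {S5,S7}.
On input 1, block {S8,S9,S10,S13} splits into {S8,S9,S10} and {S13}.
Split {S0,S2,S4,S6,S11,S12} by δ(·,0) → {S2,S4,S11,S12} and {S0,S6}.
Split {S2,S4,S11,S12} by δ(·,1) → {S2,S4} and {S11} and {S12}.
No further refinement is possible. Final partition (7 blocks): {S8,S9,S10} | {S2,S4} | {S5,S7} | {S13} | {S0,S6} | {S11} | {S12}.
State S5 belongs to the block {S5,S7}, which has 2 states.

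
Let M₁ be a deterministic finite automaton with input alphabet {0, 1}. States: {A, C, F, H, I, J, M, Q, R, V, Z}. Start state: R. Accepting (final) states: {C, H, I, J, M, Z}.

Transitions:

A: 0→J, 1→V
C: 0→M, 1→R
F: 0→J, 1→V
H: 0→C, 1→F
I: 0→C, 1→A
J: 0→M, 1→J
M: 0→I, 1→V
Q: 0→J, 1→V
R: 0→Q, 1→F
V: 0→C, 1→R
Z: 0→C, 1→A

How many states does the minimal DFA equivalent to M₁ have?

States {H,Z} cannot be reached from the start state, so discard them.
Start with accepting vs non-accepting: {C,I,J,M} | {A,F,Q,R,V}.
Split {C,I,J,M} by δ(·,1) → {C,I,M} and {J}.
On input 0, block {A,F,Q,R,V} splits into {A,F,Q} and {V} and {R}.
On input 1, block {C,I,M} splits into {I} and {M} and {C}.
Stable partition: {I} | {A,F,Q} | {J} | {V} | {R} | {M} | {C} — 7 equivalence classes.

7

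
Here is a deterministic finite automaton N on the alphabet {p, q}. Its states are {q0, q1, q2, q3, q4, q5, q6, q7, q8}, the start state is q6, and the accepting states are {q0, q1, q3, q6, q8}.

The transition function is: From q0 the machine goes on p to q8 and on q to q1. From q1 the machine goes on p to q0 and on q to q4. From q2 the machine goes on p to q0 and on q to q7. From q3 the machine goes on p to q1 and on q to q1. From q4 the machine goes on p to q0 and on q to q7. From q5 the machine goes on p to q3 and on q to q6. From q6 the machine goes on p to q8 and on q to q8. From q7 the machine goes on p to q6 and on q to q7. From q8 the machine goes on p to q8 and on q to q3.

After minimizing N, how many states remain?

7

First remove the unreachable states {q2,q5}; 7 states remain.
Start with accepting vs non-accepting: {q0,q1,q3,q6,q8} | {q4,q7}.
Refine {q0,q1,q3,q6,q8} on symbol q: members go to different blocks, giving {q0,q3,q6,q8} and {q1}.
Refine {q0,q3,q6,q8} on symbol p: members go to different blocks, giving {q0,q6,q8} and {q3}.
On input q, block {q0,q6,q8} splits into {q0} and {q6} and {q8}.
On input p, block {q4,q7} splits into {q4} and {q7}.
No further refinement is possible. Final partition (7 blocks): {q0} | {q4} | {q1} | {q3} | {q6} | {q8} | {q7}.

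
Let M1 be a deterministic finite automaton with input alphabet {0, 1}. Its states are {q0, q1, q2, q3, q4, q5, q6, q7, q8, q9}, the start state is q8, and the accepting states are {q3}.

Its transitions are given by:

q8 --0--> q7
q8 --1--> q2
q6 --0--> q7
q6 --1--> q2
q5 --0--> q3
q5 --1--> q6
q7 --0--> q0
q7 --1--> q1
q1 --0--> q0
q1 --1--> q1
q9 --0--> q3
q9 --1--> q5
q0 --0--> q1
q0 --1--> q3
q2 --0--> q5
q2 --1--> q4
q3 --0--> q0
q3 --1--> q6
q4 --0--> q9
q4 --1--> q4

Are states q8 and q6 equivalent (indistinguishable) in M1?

Yes

Every state is reachable, so we keep all 10.
P0 = {q3} | {q0,q1,q2,q4,q5,q6,q7,q8,q9}.
Split {q0,q1,q2,q4,q5,q6,q7,q8,q9} by δ(·,0) → {q0,q1,q2,q4,q6,q7,q8} and {q5,q9}.
On input 0, block {q0,q1,q2,q4,q6,q7,q8} splits into {q0,q1,q6,q7,q8} and {q2,q4}.
Split {q0,q1,q6,q7,q8} by δ(·,1) → {q1,q7} and {q6,q8} and {q0}.
Split {q5,q9} by δ(·,1) → {q5} and {q9}.
Split {q2,q4} by δ(·,0) → {q2} and {q4}.
No further refinement is possible. Final partition (8 blocks): {q3} | {q1,q7} | {q5} | {q2} | {q6,q8} | {q0} | {q9} | {q4}.
q8 and q6 lie in the same block of the stable partition, so they are equivalent — no string distinguishes them.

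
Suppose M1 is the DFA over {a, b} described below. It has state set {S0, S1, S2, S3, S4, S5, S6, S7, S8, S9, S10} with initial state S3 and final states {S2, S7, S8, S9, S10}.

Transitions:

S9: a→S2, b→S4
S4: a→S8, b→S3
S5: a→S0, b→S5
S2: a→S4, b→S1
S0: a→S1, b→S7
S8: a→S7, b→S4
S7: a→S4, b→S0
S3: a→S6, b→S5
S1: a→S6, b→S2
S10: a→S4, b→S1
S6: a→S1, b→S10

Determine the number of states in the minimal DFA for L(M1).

Reachable states from the start: {S0,S1,S2,S3,S4,S5,S6,S7,S8,S10}. Unreachable: {S9} — drop them.
Initial partition by acceptance: {S2,S7,S8,S10} | {S0,S1,S3,S4,S5,S6}.
Refine {S2,S7,S8,S10} on symbol a: members go to different blocks, giving {S2,S7,S10} and {S8}.
Split {S0,S1,S3,S4,S5,S6} by δ(·,a) → {S0,S1,S3,S5,S6} and {S4}.
Split {S0,S1,S3,S5,S6} by δ(·,b) → {S0,S1,S6} and {S3,S5}.
The partition is now stable with 5 blocks: {S2,S7,S10} | {S0,S1,S6} | {S8} | {S4} | {S3,S5}.

5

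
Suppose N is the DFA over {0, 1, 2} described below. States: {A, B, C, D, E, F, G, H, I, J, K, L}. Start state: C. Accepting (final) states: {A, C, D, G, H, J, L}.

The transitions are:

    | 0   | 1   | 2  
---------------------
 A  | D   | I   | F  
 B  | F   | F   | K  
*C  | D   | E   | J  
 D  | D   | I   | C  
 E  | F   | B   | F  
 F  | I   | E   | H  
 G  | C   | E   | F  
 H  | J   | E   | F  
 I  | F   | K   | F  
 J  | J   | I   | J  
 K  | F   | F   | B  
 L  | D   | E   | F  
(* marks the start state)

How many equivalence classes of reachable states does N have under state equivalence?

5

First remove the unreachable states {A,G,L}; 9 states remain.
Start with accepting vs non-accepting: {C,D,H,J} | {B,E,F,I,K}.
Split {C,D,H,J} by δ(·,2) → {C,D,J} and {H}.
Refine {B,E,F,I,K} on symbol 2: members go to different blocks, giving {B,E,I,K} and {F}.
Refine {B,E,I,K} on symbol 1: members go to different blocks, giving {B,K} and {E,I}.
The partition is now stable with 5 blocks: {C,D,J} | {B,K} | {H} | {F} | {E,I}.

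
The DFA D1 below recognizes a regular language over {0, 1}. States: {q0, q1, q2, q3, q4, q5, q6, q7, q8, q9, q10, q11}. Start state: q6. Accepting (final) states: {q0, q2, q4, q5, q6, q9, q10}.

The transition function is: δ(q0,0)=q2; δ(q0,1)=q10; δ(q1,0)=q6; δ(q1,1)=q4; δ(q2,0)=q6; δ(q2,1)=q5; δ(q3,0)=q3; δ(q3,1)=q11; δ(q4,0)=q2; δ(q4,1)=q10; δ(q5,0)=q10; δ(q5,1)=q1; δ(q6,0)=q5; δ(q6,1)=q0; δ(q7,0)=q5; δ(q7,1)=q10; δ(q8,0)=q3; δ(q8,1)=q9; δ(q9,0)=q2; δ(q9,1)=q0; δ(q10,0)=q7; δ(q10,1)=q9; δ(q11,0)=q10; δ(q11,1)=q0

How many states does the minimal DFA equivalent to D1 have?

First remove the unreachable states {q3,q8,q11}; 9 states remain.
Initial partition by acceptance: {q0,q2,q4,q5,q6,q9,q10} | {q1,q7}.
Refine {q0,q2,q4,q5,q6,q9,q10} on symbol 0: members go to different blocks, giving {q0,q2,q4,q5,q6,q9} and {q10}.
Refine {q0,q2,q4,q5,q6,q9} on symbol 0: members go to different blocks, giving {q0,q2,q4,q6,q9} and {q5}.
Refine {q0,q2,q4,q6,q9} on symbol 0: members go to different blocks, giving {q0,q2,q4,q9} and {q6}.
Refine {q0,q2,q4,q9} on symbol 0: members go to different blocks, giving {q0,q4,q9} and {q2}.
Refine {q0,q4,q9} on symbol 1: members go to different blocks, giving {q0,q4} and {q9}.
On input 0, block {q1,q7} splits into {q1} and {q7}.
The partition is now stable with 8 blocks: {q0,q4} | {q1} | {q10} | {q5} | {q6} | {q2} | {q9} | {q7}.

8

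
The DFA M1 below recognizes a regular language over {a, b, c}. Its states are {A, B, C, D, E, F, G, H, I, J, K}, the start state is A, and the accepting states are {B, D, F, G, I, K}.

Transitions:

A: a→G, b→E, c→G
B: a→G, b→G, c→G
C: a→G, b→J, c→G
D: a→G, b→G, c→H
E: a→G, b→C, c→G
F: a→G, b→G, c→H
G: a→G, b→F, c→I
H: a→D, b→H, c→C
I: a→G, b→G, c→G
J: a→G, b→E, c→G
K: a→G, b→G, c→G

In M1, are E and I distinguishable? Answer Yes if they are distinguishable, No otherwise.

First remove the unreachable states {B,K}; 9 states remain.
P0 = {D,F,G,I} | {A,C,E,H,J}.
Split {D,F,G,I} by δ(·,c) → {D,F} and {G,I}.
Refine {A,C,E,H,J} on symbol a: members go to different blocks, giving {A,C,E,J} and {H}.
Refine {G,I} on symbol b: members go to different blocks, giving {G} and {I}.
The partition is now stable with 5 blocks: {D,F} | {A,C,E,J} | {G} | {H} | {I}.
E and I end up in different blocks, so they are distinguishable. For instance, the string 'ε' is accepted from only I.

Yes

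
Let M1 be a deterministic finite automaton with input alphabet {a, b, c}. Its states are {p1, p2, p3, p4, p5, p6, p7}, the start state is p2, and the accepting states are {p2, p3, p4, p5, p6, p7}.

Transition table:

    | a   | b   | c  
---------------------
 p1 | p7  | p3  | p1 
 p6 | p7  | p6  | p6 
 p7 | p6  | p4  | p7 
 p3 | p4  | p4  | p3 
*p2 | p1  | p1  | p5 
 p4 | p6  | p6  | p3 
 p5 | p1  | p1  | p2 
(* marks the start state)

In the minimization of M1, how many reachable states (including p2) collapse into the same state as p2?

Every state is reachable, so we keep all 7.
Initial partition by acceptance: {p2,p3,p4,p5,p6,p7} | {p1}.
Refine {p2,p3,p4,p5,p6,p7} on symbol a: members go to different blocks, giving {p3,p4,p6,p7} and {p2,p5}.
No further refinement is possible. Final partition (3 blocks): {p3,p4,p6,p7} | {p1} | {p2,p5}.
The equivalence class containing p2 is {p2,p5}, of size 2.

2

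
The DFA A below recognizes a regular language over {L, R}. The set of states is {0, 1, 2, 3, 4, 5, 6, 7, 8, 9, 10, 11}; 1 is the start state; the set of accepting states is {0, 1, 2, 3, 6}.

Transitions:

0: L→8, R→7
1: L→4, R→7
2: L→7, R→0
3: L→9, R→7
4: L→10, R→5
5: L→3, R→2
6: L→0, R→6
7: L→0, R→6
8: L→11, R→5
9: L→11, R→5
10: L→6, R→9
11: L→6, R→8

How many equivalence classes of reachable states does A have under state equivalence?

P0 = {0,1,2,3,6} | {4,5,7,8,9,10,11}.
Split {0,1,2,3,6} by δ(·,L) → {0,1,2,3} and {6}.
Refine {0,1,2,3} on symbol R: members go to different blocks, giving {0,1,3} and {2}.
On input L, block {4,5,7,8,9,10,11} splits into {4,8,9} and {5,7} and {10,11}.
Refine {5,7} on symbol R: members go to different blocks, giving {5} and {7}.
Stable partition: {0,1,3} | {4,8,9} | {6} | {2} | {5} | {10,11} | {7} — 7 equivalence classes.

7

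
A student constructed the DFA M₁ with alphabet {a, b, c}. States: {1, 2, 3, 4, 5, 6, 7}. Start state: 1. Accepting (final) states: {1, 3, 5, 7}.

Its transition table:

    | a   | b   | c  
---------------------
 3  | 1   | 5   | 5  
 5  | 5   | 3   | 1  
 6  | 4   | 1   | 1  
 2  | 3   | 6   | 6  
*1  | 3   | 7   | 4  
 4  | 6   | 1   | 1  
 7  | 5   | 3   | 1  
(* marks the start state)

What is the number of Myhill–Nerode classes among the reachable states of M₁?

Reachable states from the start: {1,3,4,5,6,7}. Unreachable: {2} — drop them.
P0 = {1,3,5,7} | {4,6}.
Refine {1,3,5,7} on symbol c: members go to different blocks, giving {3,5,7} and {1}.
Refine {3,5,7} on symbol a: members go to different blocks, giving {5,7} and {3}.
Stable partition: {5,7} | {4,6} | {1} | {3} — 4 equivalence classes.

4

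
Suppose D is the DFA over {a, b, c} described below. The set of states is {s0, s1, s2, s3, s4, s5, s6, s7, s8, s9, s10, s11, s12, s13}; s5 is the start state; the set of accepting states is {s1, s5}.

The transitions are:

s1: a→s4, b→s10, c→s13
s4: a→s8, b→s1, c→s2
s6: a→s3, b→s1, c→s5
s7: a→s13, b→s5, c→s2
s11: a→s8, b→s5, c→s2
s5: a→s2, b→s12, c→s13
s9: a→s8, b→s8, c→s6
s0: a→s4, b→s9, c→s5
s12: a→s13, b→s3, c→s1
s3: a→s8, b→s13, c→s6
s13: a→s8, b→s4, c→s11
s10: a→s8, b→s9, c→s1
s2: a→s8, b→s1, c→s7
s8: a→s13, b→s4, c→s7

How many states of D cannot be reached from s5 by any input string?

1

No path from s5 leads to s0; the other 13 states are all reachable.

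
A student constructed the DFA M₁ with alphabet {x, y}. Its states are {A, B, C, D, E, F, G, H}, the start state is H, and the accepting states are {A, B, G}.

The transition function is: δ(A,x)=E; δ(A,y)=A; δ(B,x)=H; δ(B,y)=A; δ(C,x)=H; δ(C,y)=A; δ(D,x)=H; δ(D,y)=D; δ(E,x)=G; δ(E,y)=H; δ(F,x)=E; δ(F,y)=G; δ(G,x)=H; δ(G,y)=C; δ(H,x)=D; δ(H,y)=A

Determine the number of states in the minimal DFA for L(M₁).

6

States {B,F} cannot be reached from the start state, so discard them.
Initial partition by acceptance: {A,G} | {C,D,E,H}.
Split {A,G} by δ(·,y) → {A} and {G}.
On input x, block {C,D,E,H} splits into {C,D,H} and {E}.
Refine {C,D,H} on symbol y: members go to different blocks, giving {C,H} and {D}.
Split {C,H} by δ(·,x) → {C} and {H}.
No further refinement is possible. Final partition (6 blocks): {A} | {C} | {G} | {E} | {D} | {H}.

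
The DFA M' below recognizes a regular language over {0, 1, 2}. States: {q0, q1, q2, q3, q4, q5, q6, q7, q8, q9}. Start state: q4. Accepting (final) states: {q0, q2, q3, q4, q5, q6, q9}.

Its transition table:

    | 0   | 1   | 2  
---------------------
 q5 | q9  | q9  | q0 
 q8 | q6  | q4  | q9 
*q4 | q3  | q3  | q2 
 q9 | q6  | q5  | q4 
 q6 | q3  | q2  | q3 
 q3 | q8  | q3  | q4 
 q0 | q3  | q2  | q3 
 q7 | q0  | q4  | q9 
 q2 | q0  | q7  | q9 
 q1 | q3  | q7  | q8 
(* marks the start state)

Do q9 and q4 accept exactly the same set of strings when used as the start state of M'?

States {q1} cannot be reached from the start state, so discard them.
P0 = {q0,q2,q3,q4,q5,q6,q9} | {q7,q8}.
Split {q0,q2,q3,q4,q5,q6,q9} by δ(·,0) → {q0,q2,q4,q5,q6,q9} and {q3}.
Split {q0,q2,q4,q5,q6,q9} by δ(·,0) → {q0,q4,q6} and {q2,q5,q9}.
Refine {q0,q4,q6} on symbol 1: members go to different blocks, giving {q0,q6} and {q4}.
Split {q2,q5,q9} by δ(·,0) → {q2,q9} and {q5}.
On input 1, block {q2,q9} splits into {q2} and {q9}.
No further refinement is possible. Final partition (7 blocks): {q0,q6} | {q7,q8} | {q3} | {q2} | {q4} | {q5} | {q9}.
q9 and q4 end up in different blocks, so they are distinguishable. For instance, the string '00' is accepted from only q9.

No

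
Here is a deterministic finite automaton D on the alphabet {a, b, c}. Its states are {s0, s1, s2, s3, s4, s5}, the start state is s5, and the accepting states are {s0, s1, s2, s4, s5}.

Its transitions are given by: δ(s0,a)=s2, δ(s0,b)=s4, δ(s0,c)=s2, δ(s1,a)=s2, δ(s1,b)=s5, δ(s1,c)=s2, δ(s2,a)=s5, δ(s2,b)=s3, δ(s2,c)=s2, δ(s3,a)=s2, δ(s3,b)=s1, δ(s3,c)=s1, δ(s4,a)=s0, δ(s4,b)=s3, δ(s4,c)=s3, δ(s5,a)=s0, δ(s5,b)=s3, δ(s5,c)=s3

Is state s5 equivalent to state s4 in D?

All states are reachable from the start state.
Start with accepting vs non-accepting: {s0,s1,s2,s4,s5} | {s3}.
Refine {s0,s1,s2,s4,s5} on symbol b: members go to different blocks, giving {s2,s4,s5} and {s0,s1}.
Refine {s2,s4,s5} on symbol a: members go to different blocks, giving {s4,s5} and {s2}.
Stable partition: {s4,s5} | {s3} | {s0,s1} | {s2} — 4 equivalence classes.
s5 and s4 lie in the same block of the stable partition, so they are equivalent — no string distinguishes them.

Yes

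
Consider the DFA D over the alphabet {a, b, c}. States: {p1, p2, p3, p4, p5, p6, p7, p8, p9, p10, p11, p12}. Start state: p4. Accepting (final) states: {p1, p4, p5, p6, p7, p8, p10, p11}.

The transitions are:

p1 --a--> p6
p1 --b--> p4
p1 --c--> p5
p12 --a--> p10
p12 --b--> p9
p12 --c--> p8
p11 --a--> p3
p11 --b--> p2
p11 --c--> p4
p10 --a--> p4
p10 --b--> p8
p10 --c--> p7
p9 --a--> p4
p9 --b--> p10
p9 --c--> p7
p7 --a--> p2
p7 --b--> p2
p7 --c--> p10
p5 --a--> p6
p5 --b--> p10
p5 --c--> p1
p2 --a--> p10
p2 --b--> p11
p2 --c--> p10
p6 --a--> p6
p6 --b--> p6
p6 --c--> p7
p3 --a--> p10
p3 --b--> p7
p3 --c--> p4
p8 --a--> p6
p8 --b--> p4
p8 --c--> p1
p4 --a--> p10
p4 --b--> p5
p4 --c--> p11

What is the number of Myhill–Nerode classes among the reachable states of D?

Reachable states from the start: {p1,p2,p3,p4,p5,p6,p7,p8,p10,p11}. Unreachable: {p9,p12} — drop them.
P0 = {p1,p4,p5,p6,p7,p8,p10,p11} | {p2,p3}.
Refine {p1,p4,p5,p6,p7,p8,p10,p11} on symbol a: members go to different blocks, giving {p1,p4,p5,p6,p8,p10} and {p7,p11}.
On input c, block {p1,p4,p5,p6,p8,p10} splits into {p1,p5,p8} and {p4,p6,p10}.
Refine {p4,p6,p10} on symbol b: members go to different blocks, giving {p4,p10} and {p6}.
Stable partition: {p1,p5,p8} | {p2,p3} | {p7,p11} | {p4,p10} | {p6} — 5 equivalence classes.

5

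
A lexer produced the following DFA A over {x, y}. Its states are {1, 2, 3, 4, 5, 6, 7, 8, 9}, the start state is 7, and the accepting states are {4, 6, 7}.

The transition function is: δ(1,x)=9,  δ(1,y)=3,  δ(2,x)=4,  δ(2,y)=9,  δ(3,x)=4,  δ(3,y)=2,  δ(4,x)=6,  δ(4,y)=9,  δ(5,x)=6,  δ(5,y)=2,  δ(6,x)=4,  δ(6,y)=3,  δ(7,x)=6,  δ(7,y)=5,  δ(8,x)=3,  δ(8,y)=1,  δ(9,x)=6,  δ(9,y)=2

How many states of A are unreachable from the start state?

2

No path from 7 leads to 1, 8; the other 7 states are all reachable.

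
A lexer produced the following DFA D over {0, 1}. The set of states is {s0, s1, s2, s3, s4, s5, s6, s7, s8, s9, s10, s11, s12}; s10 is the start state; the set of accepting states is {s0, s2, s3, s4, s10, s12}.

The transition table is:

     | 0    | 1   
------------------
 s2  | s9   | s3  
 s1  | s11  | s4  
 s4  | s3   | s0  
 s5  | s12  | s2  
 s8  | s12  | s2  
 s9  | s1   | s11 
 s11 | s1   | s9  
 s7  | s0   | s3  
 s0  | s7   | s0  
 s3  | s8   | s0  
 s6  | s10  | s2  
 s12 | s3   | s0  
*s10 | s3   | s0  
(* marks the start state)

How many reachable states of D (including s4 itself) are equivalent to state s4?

3

Reachable states from the start: {s0,s1,s2,s3,s4,s7,s8,s9,s10,s11,s12}. Unreachable: {s5,s6} — drop them.
Start with accepting vs non-accepting: {s0,s2,s3,s4,s10,s12} | {s1,s7,s8,s9,s11}.
Refine {s0,s2,s3,s4,s10,s12} on symbol 0: members go to different blocks, giving {s0,s2,s3} and {s4,s10,s12}.
Refine {s1,s7,s8,s9,s11} on symbol 0: members go to different blocks, giving {s1,s9,s11} and {s7} and {s8}.
Refine {s0,s2,s3} on symbol 0: members go to different blocks, giving {s0} and {s2} and {s3}.
On input 1, block {s1,s9,s11} splits into {s9,s11} and {s1}.
The partition is now stable with 8 blocks: {s0} | {s9,s11} | {s4,s10,s12} | {s7} | {s8} | {s2} | {s3} | {s1}.
The equivalence class containing s4 is {s4,s10,s12}, of size 3.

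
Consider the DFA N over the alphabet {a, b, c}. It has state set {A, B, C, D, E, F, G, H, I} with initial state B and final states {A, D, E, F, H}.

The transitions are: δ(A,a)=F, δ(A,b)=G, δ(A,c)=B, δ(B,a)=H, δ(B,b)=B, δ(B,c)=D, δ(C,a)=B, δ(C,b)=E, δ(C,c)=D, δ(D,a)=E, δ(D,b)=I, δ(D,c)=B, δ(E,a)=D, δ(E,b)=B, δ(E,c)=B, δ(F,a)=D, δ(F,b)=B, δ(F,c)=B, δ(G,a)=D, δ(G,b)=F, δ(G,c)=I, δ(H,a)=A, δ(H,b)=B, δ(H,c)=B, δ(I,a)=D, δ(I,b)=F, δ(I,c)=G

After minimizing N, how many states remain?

States {C} cannot be reached from the start state, so discard them.
Start with accepting vs non-accepting: {A,D,E,F,H} | {B,G,I}.
On input b, block {B,G,I} splits into {G,I} and {B}.
On input b, block {A,D,E,F,H} splits into {E,F,H} and {A,D}.
The partition is now stable with 4 blocks: {E,F,H} | {G,I} | {B} | {A,D}.

4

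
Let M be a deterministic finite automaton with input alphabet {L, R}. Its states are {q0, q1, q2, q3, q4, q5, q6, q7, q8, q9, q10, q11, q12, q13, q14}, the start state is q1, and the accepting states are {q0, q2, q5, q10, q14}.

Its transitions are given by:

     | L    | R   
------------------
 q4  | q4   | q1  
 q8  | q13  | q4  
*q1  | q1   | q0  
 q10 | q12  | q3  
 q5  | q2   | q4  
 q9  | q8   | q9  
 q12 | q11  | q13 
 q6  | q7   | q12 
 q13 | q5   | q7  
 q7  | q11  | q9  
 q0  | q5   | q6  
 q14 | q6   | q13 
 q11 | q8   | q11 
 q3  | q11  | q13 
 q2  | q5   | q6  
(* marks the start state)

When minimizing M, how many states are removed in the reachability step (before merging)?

Starting at q1 and following transitions, the reachable set is {q0, q1, q2, q4, q5, q6, q7, q8, q9, q11, q12, q13}. That leaves q3, q10, q14 unreachable — 3 in total.

3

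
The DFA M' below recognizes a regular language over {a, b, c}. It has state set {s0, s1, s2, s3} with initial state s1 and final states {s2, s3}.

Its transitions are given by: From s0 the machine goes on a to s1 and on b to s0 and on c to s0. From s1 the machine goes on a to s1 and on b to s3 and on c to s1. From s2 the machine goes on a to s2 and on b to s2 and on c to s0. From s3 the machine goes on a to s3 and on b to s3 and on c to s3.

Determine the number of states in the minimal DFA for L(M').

2

Reachable states from the start: {s1,s3}. Unreachable: {s0,s2} — drop them.
P0 = {s3} | {s1}.
No further refinement is possible. Final partition (2 blocks): {s3} | {s1}.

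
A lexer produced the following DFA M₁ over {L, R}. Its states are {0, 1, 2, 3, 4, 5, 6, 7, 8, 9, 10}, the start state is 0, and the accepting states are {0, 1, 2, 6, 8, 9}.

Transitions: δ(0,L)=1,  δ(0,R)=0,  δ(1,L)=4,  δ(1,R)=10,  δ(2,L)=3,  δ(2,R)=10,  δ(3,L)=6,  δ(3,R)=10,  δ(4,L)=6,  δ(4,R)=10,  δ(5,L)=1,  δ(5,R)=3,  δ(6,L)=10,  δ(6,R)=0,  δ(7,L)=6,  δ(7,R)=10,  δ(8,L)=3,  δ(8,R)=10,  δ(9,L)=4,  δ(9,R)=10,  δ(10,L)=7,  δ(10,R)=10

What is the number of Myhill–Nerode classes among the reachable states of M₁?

5

Reachable states from the start: {0,1,4,6,7,10}. Unreachable: {2,3,5,8,9} — drop them.
Start with accepting vs non-accepting: {0,1,6} | {4,7,10}.
On input L, block {0,1,6} splits into {1,6} and {0}.
On input R, block {1,6} splits into {1} and {6}.
Refine {4,7,10} on symbol L: members go to different blocks, giving {4,7} and {10}.
Stable partition: {1} | {4,7} | {0} | {6} | {10} — 5 equivalence classes.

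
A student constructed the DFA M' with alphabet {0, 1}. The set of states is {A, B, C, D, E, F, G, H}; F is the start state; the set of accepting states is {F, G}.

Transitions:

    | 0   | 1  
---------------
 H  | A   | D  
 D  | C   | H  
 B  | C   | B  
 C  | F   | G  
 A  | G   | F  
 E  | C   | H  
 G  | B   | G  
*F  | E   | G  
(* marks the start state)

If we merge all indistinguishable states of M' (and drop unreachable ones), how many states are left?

3

All states are reachable from the start state.
P0 = {F,G} | {A,B,C,D,E,H}.
Refine {A,B,C,D,E,H} on symbol 0: members go to different blocks, giving {B,D,E,H} and {A,C}.
No further refinement is possible. Final partition (3 blocks): {F,G} | {B,D,E,H} | {A,C}.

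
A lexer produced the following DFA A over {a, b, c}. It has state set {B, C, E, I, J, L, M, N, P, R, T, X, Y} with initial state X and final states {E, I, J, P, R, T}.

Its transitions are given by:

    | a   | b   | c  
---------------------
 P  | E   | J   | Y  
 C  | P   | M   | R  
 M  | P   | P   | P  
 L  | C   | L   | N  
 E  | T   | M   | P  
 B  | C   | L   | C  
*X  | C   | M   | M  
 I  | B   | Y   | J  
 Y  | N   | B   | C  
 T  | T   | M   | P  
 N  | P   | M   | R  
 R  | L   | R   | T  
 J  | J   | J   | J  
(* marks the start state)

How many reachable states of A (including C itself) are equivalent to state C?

2

First remove the unreachable states {I}; 12 states remain.
P0 = {E,J,P,R,T} | {B,C,L,M,N,X,Y}.
On input a, block {E,J,P,R,T} splits into {E,J,P,T} and {R}.
Refine {E,J,P,T} on symbol b: members go to different blocks, giving {E,T} and {J,P}.
On input a, block {B,C,L,M,N,X,Y} splits into {B,L,X,Y} and {C,M,N}.
Refine {B,L,X,Y} on symbol b: members go to different blocks, giving {B,L,Y} and {X}.
Split {J,P} by δ(·,a) → {P} and {J}.
Split {C,M,N} by δ(·,b) → {C,N} and {M}.
No further refinement is possible. Final partition (8 blocks): {E,T} | {B,L,Y} | {R} | {P} | {C,N} | {X} | {J} | {M}.
State C belongs to the block {C,N}, which has 2 states.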